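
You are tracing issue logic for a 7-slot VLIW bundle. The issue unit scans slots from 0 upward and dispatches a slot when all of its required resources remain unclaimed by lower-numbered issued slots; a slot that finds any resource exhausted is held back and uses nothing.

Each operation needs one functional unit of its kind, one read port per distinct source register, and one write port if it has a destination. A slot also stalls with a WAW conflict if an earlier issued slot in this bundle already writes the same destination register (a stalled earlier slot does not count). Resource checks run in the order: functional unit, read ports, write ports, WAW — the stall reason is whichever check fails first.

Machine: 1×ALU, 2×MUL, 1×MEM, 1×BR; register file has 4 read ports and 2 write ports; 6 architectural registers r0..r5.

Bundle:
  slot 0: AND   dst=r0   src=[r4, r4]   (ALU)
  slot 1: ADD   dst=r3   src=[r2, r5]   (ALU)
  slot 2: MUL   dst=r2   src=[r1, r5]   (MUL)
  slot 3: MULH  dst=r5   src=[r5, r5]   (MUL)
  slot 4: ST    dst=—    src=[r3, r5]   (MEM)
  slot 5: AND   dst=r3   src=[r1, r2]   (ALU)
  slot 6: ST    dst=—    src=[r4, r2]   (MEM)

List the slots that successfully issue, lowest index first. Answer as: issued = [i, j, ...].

  0. ALU→r0 ⇒ go  {0A/2Mu/1Ld/1B | 3r 1w}
  1. ALU→r3 ⇒ no(FU)  {0A/2Mu/1Ld/1B | 3r 1w}
  2. MUL→r2 ⇒ go  {0A/1Mu/1Ld/1B | 1r 0w}
  3. MUL→r5 ⇒ no(WR_PORT)  {0A/1Mu/1Ld/1B | 1r 0w}
  4. MEM ⇒ no(RD_PORT)  {0A/1Mu/1Ld/1B | 1r 0w}
  5. ALU→r3 ⇒ no(FU)  {0A/1Mu/1Ld/1B | 1r 0w}
  6. MEM ⇒ no(RD_PORT)  {0A/1Mu/1Ld/1B | 1r 0w}

issued = [0, 2]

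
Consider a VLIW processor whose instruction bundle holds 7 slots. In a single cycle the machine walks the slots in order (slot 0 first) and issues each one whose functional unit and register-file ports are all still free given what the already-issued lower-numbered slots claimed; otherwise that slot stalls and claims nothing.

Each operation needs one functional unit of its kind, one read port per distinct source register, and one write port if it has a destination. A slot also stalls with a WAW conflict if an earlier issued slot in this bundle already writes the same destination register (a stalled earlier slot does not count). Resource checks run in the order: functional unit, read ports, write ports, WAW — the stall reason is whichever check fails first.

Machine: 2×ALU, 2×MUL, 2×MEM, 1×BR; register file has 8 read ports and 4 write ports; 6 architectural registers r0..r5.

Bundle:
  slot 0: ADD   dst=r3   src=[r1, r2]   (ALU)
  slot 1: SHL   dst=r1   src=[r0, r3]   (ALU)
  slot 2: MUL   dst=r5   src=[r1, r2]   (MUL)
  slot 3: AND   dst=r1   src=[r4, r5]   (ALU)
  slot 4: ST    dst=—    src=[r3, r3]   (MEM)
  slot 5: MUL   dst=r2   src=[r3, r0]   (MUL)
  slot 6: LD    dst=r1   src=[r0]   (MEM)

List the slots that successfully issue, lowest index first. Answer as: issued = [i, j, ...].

issued = [0, 1, 2, 4]

#0 ALU src=r1,r2 dispatched  <A:1 Mu:2 Ld:2 B:1 rd:6 wr:3>
#1 ALU src=r0,r3 dispatched  <A:0 Mu:2 Ld:2 B:1 rd:4 wr:2>
#2 MUL src=r1,r2 dispatched  <A:0 Mu:1 Ld:2 B:1 rd:2 wr:1>
#3 ALU src=r4,r5 held:FU  <A:0 Mu:1 Ld:2 B:1 rd:2 wr:1>
#4 MEM src=r3,r3 dispatched  <A:0 Mu:1 Ld:1 B:1 rd:1 wr:1>
#5 MUL src=r3,r0 held:RD_PORT  <A:0 Mu:1 Ld:1 B:1 rd:1 wr:1>
#6 MEM src=r0 held:WAW  <A:0 Mu:1 Ld:1 B:1 rd:1 wr:1>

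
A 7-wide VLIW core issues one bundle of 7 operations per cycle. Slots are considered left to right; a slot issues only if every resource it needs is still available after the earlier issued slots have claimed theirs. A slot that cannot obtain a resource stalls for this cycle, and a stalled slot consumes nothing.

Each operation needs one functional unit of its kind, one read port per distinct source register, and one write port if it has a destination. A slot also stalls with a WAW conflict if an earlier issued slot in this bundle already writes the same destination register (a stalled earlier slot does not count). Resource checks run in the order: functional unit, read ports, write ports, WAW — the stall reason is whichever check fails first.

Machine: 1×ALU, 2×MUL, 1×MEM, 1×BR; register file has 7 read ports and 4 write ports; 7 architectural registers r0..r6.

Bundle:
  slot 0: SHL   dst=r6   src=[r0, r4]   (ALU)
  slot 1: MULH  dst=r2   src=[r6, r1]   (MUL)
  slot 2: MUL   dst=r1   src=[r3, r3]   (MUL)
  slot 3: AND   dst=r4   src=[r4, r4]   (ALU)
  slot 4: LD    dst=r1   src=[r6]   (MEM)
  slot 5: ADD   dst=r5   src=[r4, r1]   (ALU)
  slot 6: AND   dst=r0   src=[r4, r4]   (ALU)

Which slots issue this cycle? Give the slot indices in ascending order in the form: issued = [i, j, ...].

issued = [0, 1, 2]

slot 0 (ALU): ISSUE — free A0,Mu2,Ld1,B1 rp5 wp3
slot 1 (MUL): ISSUE — free A0,Mu1,Ld1,B1 rp3 wp2
slot 2 (MUL): ISSUE — free A0,Mu0,Ld1,B1 rp2 wp1
slot 3 (ALU): stall FU — free A0,Mu0,Ld1,B1 rp2 wp1
slot 4 (MEM): stall WAW — free A0,Mu0,Ld1,B1 rp2 wp1
slot 5 (ALU): stall FU — free A0,Mu0,Ld1,B1 rp2 wp1
slot 6 (ALU): stall FU — free A0,Mu0,Ld1,B1 rp2 wp1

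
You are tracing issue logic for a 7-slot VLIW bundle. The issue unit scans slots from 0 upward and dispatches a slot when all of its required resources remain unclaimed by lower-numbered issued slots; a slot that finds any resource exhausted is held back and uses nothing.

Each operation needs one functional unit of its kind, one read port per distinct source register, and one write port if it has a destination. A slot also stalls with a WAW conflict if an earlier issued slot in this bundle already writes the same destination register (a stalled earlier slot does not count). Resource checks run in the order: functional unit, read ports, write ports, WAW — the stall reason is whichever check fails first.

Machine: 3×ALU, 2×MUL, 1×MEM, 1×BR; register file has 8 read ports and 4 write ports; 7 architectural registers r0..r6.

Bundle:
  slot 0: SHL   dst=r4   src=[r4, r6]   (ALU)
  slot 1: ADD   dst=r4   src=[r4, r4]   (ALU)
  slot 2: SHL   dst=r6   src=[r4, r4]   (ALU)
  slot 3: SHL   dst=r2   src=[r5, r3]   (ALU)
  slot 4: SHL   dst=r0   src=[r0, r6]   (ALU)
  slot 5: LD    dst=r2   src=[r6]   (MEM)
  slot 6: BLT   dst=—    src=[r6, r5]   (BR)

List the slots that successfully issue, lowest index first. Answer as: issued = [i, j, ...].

issued = [0, 2, 3, 6]

(0) want 1×ALU +2rd +1wr — yes → AL2|MU2|ME1|BR1|rd6|wr3
(1) want 1×ALU +1rd +1wr — WAW → AL2|MU2|ME1|BR1|rd6|wr3
(2) want 1×ALU +1rd +1wr — yes → AL1|MU2|ME1|BR1|rd5|wr2
(3) want 1×ALU +2rd +1wr — yes → AL0|MU2|ME1|BR1|rd3|wr1
(4) want 1×ALU +2rd +1wr — FU → AL0|MU2|ME1|BR1|rd3|wr1
(5) want 1×MEM +1rd +1wr — WAW → AL0|MU2|ME1|BR1|rd3|wr1
(6) want 1×BR +2rd +0wr — yes → AL0|MU2|ME1|BR0|rd1|wr1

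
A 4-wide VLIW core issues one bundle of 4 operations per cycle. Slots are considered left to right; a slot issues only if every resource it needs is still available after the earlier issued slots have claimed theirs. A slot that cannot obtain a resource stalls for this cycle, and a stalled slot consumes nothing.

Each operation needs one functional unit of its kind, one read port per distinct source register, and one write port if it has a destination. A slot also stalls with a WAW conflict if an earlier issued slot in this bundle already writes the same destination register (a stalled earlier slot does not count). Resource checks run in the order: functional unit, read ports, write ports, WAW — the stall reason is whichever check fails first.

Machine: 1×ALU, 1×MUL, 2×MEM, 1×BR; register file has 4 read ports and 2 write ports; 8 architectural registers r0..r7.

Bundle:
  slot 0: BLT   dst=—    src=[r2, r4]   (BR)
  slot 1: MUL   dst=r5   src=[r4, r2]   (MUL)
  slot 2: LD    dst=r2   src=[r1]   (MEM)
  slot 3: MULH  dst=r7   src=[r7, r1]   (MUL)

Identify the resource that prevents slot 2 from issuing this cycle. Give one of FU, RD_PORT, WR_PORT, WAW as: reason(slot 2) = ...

slot 0 (BR): ISSUE — free A1,Mu1,Ld2,B0 rp2 wp2
slot 1 (MUL): ISSUE — free A1,Mu0,Ld2,B0 rp0 wp1
slot 2 (MEM): stall RD_PORT — free A1,Mu0,Ld2,B0 rp0 wp1
slot 3 (MUL): stall FU — free A1,Mu0,Ld2,B0 rp0 wp1

reason(slot 2) = RD_PORT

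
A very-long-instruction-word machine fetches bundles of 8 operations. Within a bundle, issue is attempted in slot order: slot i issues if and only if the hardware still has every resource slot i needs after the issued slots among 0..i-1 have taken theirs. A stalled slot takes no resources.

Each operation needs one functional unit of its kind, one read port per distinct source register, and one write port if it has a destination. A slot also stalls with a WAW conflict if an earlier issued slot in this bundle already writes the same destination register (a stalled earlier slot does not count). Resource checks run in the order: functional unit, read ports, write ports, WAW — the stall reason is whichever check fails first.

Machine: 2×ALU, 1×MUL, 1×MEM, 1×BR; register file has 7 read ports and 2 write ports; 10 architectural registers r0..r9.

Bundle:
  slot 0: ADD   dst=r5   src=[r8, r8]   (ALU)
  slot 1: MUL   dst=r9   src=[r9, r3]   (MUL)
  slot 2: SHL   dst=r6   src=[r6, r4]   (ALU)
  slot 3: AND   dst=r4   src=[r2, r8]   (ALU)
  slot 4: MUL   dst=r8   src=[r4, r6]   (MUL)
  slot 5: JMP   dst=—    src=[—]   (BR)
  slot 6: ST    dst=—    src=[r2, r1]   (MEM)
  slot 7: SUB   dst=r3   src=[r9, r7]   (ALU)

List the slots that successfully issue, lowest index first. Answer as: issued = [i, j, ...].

#0 ALU src=r8,r8 dispatched  <A:1 Mu:1 Ld:1 B:1 rd:6 wr:1>
#1 MUL src=r9,r3 dispatched  <A:1 Mu:0 Ld:1 B:1 rd:4 wr:0>
#2 ALU src=r6,r4 held:WR_PORT  <A:1 Mu:0 Ld:1 B:1 rd:4 wr:0>
#3 ALU src=r2,r8 held:WR_PORT  <A:1 Mu:0 Ld:1 B:1 rd:4 wr:0>
#4 MUL src=r4,r6 held:FU  <A:1 Mu:0 Ld:1 B:1 rd:4 wr:0>
#5 BR src=- dispatched  <A:1 Mu:0 Ld:1 B:0 rd:4 wr:0>
#6 MEM src=r2,r1 dispatched  <A:1 Mu:0 Ld:0 B:0 rd:2 wr:0>
#7 ALU src=r9,r7 held:WR_PORT  <A:1 Mu:0 Ld:0 B:0 rd:2 wr:0>

issued = [0, 1, 5, 6]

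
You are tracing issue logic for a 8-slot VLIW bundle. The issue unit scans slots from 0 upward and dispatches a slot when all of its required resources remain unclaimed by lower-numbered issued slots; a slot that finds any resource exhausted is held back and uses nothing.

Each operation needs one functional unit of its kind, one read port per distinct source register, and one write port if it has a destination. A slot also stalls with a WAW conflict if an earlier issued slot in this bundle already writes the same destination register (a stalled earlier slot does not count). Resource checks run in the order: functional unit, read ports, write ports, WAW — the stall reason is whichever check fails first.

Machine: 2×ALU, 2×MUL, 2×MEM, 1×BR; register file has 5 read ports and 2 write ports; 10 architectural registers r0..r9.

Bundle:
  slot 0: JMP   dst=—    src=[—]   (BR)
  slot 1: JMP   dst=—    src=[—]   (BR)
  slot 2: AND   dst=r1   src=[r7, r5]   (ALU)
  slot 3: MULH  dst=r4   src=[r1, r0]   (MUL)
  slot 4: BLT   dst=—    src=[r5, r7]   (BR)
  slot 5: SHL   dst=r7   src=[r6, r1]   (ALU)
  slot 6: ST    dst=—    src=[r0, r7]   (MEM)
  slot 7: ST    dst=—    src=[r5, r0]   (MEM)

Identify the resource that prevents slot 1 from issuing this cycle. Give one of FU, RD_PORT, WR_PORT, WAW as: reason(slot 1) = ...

reason(slot 1) = FU

[0] BR needs rd=0 wr=0: ok; after: ALU=2 MUL=2 MEM=2 BR=0, R=5, W=2
[1] BR needs rd=0 wr=0: FU; after: ALU=2 MUL=2 MEM=2 BR=0, R=5, W=2
[2] ALU needs rd=2 wr=1: ok; after: ALU=1 MUL=2 MEM=2 BR=0, R=3, W=1
[3] MUL needs rd=2 wr=1: ok; after: ALU=1 MUL=1 MEM=2 BR=0, R=1, W=0
[4] BR needs rd=2 wr=0: FU; after: ALU=1 MUL=1 MEM=2 BR=0, R=1, W=0
[5] ALU needs rd=2 wr=1: RD_PORT; after: ALU=1 MUL=1 MEM=2 BR=0, R=1, W=0
[6] MEM needs rd=2 wr=0: RD_PORT; after: ALU=1 MUL=1 MEM=2 BR=0, R=1, W=0
[7] MEM needs rd=2 wr=0: RD_PORT; after: ALU=1 MUL=1 MEM=2 BR=0, R=1, W=0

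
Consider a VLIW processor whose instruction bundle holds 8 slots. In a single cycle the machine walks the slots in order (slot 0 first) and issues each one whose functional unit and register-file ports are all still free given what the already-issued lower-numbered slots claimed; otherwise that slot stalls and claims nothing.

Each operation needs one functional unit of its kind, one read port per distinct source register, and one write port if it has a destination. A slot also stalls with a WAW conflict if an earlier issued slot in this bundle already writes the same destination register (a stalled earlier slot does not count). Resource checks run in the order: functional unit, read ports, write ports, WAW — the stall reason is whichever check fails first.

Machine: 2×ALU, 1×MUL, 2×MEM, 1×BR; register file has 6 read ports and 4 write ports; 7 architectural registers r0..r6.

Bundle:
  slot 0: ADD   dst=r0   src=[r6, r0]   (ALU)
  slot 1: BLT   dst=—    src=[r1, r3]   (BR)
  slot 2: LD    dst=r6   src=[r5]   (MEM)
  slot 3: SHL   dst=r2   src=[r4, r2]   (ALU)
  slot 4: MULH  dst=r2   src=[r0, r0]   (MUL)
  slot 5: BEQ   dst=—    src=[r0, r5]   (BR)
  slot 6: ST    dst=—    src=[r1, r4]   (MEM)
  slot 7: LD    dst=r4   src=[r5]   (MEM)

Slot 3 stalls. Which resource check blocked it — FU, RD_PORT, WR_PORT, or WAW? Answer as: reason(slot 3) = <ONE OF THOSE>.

[0] ALU needs rd=2 wr=1: ok; after: ALU=1 MUL=1 MEM=2 BR=1, R=4, W=3
[1] BR needs rd=2 wr=0: ok; after: ALU=1 MUL=1 MEM=2 BR=0, R=2, W=3
[2] MEM needs rd=1 wr=1: ok; after: ALU=1 MUL=1 MEM=1 BR=0, R=1, W=2
[3] ALU needs rd=2 wr=1: RD_PORT; after: ALU=1 MUL=1 MEM=1 BR=0, R=1, W=2
[4] MUL needs rd=1 wr=1: ok; after: ALU=1 MUL=0 MEM=1 BR=0, R=0, W=1
[5] BR needs rd=2 wr=0: FU; after: ALU=1 MUL=0 MEM=1 BR=0, R=0, W=1
[6] MEM needs rd=2 wr=0: RD_PORT; after: ALU=1 MUL=0 MEM=1 BR=0, R=0, W=1
[7] MEM needs rd=1 wr=1: RD_PORT; after: ALU=1 MUL=0 MEM=1 BR=0, R=0, W=1

reason(slot 3) = RD_PORT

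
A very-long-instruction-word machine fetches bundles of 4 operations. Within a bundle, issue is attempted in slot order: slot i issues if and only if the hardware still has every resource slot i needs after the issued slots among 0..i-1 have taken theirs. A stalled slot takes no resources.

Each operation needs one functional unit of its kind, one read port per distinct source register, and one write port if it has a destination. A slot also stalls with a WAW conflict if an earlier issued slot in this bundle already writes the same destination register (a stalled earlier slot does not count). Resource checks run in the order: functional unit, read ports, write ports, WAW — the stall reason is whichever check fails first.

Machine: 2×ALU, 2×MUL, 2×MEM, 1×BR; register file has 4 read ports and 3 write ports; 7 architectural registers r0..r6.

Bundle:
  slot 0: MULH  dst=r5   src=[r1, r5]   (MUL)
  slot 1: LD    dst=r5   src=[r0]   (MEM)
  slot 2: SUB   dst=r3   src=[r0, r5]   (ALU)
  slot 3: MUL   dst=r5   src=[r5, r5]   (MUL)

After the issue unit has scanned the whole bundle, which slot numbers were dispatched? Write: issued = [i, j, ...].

issued = [0, 2]

  0. MUL→r5 ⇒ go  {2A/1Mu/2Ld/1B | 2r 2w}
  1. MEM→r5 ⇒ no(WAW)  {2A/1Mu/2Ld/1B | 2r 2w}
  2. ALU→r3 ⇒ go  {1A/1Mu/2Ld/1B | 0r 1w}
  3. MUL→r5 ⇒ no(RD_PORT)  {1A/1Mu/2Ld/1B | 0r 1w}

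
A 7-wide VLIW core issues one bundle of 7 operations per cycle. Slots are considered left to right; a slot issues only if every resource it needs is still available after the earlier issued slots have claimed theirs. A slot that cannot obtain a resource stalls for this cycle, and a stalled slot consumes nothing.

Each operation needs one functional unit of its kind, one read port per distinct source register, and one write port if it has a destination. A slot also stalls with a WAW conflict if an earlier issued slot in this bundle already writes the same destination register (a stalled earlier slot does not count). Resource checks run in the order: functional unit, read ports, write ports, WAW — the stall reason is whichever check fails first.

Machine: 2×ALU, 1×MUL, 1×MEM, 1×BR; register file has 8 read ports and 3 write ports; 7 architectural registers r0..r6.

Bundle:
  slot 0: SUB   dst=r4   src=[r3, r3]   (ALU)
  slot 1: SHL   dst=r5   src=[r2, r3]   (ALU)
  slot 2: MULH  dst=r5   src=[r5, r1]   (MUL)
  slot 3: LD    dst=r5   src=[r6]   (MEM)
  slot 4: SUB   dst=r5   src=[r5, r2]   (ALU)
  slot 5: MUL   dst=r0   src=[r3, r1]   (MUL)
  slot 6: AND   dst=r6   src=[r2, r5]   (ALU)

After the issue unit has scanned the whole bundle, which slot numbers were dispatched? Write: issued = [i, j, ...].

#0 ALU src=r3,r3 dispatched  <A:1 Mu:1 Ld:1 B:1 rd:7 wr:2>
#1 ALU src=r2,r3 dispatched  <A:0 Mu:1 Ld:1 B:1 rd:5 wr:1>
#2 MUL src=r5,r1 held:WAW  <A:0 Mu:1 Ld:1 B:1 rd:5 wr:1>
#3 MEM src=r6 held:WAW  <A:0 Mu:1 Ld:1 B:1 rd:5 wr:1>
#4 ALU src=r5,r2 held:FU  <A:0 Mu:1 Ld:1 B:1 rd:5 wr:1>
#5 MUL src=r3,r1 dispatched  <A:0 Mu:0 Ld:1 B:1 rd:3 wr:0>
#6 ALU src=r2,r5 held:FU  <A:0 Mu:0 Ld:1 B:1 rd:3 wr:0>

issued = [0, 1, 5]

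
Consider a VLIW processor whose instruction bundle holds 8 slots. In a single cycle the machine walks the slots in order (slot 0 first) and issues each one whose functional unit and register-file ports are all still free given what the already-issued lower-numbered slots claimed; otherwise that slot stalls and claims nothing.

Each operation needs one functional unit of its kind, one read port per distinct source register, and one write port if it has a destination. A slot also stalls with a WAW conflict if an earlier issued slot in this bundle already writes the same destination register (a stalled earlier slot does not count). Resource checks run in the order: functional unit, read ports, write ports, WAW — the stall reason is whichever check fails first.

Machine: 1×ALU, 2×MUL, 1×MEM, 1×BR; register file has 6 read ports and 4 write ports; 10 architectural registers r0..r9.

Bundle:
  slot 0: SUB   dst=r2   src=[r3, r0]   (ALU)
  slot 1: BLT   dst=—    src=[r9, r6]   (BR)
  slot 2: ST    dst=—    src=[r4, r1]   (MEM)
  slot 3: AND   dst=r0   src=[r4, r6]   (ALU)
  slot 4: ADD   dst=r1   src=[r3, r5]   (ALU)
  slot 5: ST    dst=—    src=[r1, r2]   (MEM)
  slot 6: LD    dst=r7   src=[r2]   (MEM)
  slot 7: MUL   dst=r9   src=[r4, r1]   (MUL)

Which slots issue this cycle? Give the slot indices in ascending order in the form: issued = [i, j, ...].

slot 0 (ALU): ISSUE — free A0,Mu2,Ld1,B1 rp4 wp3
slot 1 (BR): ISSUE — free A0,Mu2,Ld1,B0 rp2 wp3
slot 2 (MEM): ISSUE — free A0,Mu2,Ld0,B0 rp0 wp3
slot 3 (ALU): stall FU — free A0,Mu2,Ld0,B0 rp0 wp3
slot 4 (ALU): stall FU — free A0,Mu2,Ld0,B0 rp0 wp3
slot 5 (MEM): stall FU — free A0,Mu2,Ld0,B0 rp0 wp3
slot 6 (MEM): stall FU — free A0,Mu2,Ld0,B0 rp0 wp3
slot 7 (MUL): stall RD_PORT — free A0,Mu2,Ld0,B0 rp0 wp3

issued = [0, 1, 2]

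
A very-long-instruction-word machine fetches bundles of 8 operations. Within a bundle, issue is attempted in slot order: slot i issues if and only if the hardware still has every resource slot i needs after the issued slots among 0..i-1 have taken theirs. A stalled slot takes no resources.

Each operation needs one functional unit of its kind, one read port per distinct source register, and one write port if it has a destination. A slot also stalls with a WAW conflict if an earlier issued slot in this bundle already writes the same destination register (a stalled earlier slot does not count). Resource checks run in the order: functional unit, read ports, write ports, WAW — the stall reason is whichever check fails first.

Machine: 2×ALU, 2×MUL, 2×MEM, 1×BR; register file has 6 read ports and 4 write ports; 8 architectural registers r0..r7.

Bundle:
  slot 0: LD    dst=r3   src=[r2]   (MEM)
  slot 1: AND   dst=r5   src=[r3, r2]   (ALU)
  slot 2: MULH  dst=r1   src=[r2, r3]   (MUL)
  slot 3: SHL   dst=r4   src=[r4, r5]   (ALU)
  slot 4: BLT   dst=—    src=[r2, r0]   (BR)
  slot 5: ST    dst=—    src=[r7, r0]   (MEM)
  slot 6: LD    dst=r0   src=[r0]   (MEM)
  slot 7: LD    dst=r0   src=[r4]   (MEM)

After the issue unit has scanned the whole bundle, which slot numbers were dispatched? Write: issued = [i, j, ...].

  0. MEM→r3 ⇒ go  {2A/2Mu/1Ld/1B | 5r 3w}
  1. ALU→r5 ⇒ go  {1A/2Mu/1Ld/1B | 3r 2w}
  2. MUL→r1 ⇒ go  {1A/1Mu/1Ld/1B | 1r 1w}
  3. ALU→r4 ⇒ no(RD_PORT)  {1A/1Mu/1Ld/1B | 1r 1w}
  4. BR ⇒ no(RD_PORT)  {1A/1Mu/1Ld/1B | 1r 1w}
  5. MEM ⇒ no(RD_PORT)  {1A/1Mu/1Ld/1B | 1r 1w}
  6. MEM→r0 ⇒ go  {1A/1Mu/0Ld/1B | 0r 0w}
  7. MEM→r0 ⇒ no(FU)  {1A/1Mu/0Ld/1B | 0r 0w}

issued = [0, 1, 2, 6]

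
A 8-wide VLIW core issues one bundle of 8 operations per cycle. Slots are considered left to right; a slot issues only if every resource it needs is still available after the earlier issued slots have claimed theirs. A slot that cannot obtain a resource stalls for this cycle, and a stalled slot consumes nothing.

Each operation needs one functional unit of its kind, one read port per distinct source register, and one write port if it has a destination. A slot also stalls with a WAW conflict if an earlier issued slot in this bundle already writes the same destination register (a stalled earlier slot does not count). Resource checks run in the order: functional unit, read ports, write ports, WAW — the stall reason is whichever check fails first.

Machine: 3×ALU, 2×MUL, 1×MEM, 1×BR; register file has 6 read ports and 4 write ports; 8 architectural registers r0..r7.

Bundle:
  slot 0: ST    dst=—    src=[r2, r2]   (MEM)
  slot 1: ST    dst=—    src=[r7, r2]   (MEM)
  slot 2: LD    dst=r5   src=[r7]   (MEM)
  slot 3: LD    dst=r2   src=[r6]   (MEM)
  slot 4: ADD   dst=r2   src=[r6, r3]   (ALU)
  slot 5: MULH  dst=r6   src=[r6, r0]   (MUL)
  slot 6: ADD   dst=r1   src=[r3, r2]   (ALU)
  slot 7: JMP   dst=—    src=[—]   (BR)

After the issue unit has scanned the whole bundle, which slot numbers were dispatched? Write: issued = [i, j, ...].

  0. MEM ⇒ go  {3A/2Mu/0Ld/1B | 5r 4w}
  1. MEM ⇒ no(FU)  {3A/2Mu/0Ld/1B | 5r 4w}
  2. MEM→r5 ⇒ no(FU)  {3A/2Mu/0Ld/1B | 5r 4w}
  3. MEM→r2 ⇒ no(FU)  {3A/2Mu/0Ld/1B | 5r 4w}
  4. ALU→r2 ⇒ go  {2A/2Mu/0Ld/1B | 3r 3w}
  5. MUL→r6 ⇒ go  {2A/1Mu/0Ld/1B | 1r 2w}
  6. ALU→r1 ⇒ no(RD_PORT)  {2A/1Mu/0Ld/1B | 1r 2w}
  7. BR ⇒ go  {2A/1Mu/0Ld/0B | 1r 2w}

issued = [0, 4, 5, 7]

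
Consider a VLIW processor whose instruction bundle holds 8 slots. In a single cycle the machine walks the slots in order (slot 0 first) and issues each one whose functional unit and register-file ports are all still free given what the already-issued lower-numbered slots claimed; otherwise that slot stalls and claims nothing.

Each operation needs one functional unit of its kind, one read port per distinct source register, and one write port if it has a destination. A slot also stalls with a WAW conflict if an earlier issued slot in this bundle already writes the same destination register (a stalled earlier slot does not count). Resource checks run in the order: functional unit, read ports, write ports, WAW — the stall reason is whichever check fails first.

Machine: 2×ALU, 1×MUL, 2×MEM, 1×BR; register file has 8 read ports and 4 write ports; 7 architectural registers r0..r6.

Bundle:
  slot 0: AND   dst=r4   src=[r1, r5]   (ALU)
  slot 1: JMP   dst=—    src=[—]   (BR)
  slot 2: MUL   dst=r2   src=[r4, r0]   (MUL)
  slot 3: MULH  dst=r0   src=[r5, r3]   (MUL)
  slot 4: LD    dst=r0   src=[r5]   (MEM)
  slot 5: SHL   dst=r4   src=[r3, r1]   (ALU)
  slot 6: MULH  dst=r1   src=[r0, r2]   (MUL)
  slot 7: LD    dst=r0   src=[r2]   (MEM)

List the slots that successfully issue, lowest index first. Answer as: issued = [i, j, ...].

#0 ALU src=r1,r5 dispatched  <A:1 Mu:1 Ld:2 B:1 rd:6 wr:3>
#1 BR src=- dispatched  <A:1 Mu:1 Ld:2 B:0 rd:6 wr:3>
#2 MUL src=r4,r0 dispatched  <A:1 Mu:0 Ld:2 B:0 rd:4 wr:2>
#3 MUL src=r5,r3 held:FU  <A:1 Mu:0 Ld:2 B:0 rd:4 wr:2>
#4 MEM src=r5 dispatched  <A:1 Mu:0 Ld:1 B:0 rd:3 wr:1>
#5 ALU src=r3,r1 held:WAW  <A:1 Mu:0 Ld:1 B:0 rd:3 wr:1>
#6 MUL src=r0,r2 held:FU  <A:1 Mu:0 Ld:1 B:0 rd:3 wr:1>
#7 MEM src=r2 held:WAW  <A:1 Mu:0 Ld:1 B:0 rd:3 wr:1>

issued = [0, 1, 2, 4]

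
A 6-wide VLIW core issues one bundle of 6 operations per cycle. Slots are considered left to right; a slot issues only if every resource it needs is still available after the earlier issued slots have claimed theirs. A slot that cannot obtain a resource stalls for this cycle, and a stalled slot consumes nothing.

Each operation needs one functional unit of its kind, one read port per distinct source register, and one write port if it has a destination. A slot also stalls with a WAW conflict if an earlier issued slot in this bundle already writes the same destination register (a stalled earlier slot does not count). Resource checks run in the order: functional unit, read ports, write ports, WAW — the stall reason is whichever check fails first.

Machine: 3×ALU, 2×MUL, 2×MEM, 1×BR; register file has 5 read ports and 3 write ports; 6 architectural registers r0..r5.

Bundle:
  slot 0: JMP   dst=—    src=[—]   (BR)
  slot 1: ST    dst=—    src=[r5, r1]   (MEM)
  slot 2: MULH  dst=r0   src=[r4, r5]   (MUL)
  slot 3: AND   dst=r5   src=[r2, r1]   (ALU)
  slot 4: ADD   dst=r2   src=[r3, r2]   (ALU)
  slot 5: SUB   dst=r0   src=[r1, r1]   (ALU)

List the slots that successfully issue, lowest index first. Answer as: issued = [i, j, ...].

issued = [0, 1, 2]

  0. BR ⇒ go  {3A/2Mu/2Ld/0B | 5r 3w}
  1. MEM ⇒ go  {3A/2Mu/1Ld/0B | 3r 3w}
  2. MUL→r0 ⇒ go  {3A/1Mu/1Ld/0B | 1r 2w}
  3. ALU→r5 ⇒ no(RD_PORT)  {3A/1Mu/1Ld/0B | 1r 2w}
  4. ALU→r2 ⇒ no(RD_PORT)  {3A/1Mu/1Ld/0B | 1r 2w}
  5. ALU→r0 ⇒ no(WAW)  {3A/1Mu/1Ld/0B | 1r 2w}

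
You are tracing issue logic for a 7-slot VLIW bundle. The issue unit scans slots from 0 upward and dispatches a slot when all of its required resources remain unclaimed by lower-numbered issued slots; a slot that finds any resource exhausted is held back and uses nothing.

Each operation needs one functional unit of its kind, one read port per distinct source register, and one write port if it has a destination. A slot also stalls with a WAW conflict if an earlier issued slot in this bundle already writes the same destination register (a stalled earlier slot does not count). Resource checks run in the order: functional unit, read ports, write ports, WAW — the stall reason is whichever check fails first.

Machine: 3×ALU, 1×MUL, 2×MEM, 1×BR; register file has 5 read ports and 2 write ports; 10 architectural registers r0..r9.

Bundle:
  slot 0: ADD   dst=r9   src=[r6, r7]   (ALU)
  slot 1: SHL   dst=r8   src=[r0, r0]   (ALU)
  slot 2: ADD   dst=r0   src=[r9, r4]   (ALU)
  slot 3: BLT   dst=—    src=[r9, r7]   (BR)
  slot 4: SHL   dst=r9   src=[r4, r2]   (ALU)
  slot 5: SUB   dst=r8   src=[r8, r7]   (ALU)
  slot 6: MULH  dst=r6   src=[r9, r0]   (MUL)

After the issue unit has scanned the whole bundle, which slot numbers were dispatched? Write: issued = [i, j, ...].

  0. ALU→r9 ⇒ go  {2A/1Mu/2Ld/1B | 3r 1w}
  1. ALU→r8 ⇒ go  {1A/1Mu/2Ld/1B | 2r 0w}
  2. ALU→r0 ⇒ no(WR_PORT)  {1A/1Mu/2Ld/1B | 2r 0w}
  3. BR ⇒ go  {1A/1Mu/2Ld/0B | 0r 0w}
  4. ALU→r9 ⇒ no(RD_PORT)  {1A/1Mu/2Ld/0B | 0r 0w}
  5. ALU→r8 ⇒ no(RD_PORT)  {1A/1Mu/2Ld/0B | 0r 0w}
  6. MUL→r6 ⇒ no(RD_PORT)  {1A/1Mu/2Ld/0B | 0r 0w}

issued = [0, 1, 3]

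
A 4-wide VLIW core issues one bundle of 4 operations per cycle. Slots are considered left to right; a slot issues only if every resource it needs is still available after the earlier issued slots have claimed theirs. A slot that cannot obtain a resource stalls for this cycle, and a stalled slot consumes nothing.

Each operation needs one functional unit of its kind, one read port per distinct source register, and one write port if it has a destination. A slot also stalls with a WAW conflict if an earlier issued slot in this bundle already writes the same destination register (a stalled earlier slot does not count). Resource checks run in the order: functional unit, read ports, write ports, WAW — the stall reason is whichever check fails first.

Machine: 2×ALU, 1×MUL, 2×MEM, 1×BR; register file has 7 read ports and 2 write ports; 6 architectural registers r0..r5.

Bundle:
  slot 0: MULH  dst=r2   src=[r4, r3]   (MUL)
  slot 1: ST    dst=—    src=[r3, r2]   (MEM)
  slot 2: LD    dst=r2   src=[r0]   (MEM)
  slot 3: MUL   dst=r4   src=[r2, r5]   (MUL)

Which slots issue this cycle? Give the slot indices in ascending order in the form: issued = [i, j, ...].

[0] MUL needs rd=2 wr=1: ok; after: ALU=2 MUL=0 MEM=2 BR=1, R=5, W=1
[1] MEM needs rd=2 wr=0: ok; after: ALU=2 MUL=0 MEM=1 BR=1, R=3, W=1
[2] MEM needs rd=1 wr=1: WAW; after: ALU=2 MUL=0 MEM=1 BR=1, R=3, W=1
[3] MUL needs rd=2 wr=1: FU; after: ALU=2 MUL=0 MEM=1 BR=1, R=3, W=1

issued = [0, 1]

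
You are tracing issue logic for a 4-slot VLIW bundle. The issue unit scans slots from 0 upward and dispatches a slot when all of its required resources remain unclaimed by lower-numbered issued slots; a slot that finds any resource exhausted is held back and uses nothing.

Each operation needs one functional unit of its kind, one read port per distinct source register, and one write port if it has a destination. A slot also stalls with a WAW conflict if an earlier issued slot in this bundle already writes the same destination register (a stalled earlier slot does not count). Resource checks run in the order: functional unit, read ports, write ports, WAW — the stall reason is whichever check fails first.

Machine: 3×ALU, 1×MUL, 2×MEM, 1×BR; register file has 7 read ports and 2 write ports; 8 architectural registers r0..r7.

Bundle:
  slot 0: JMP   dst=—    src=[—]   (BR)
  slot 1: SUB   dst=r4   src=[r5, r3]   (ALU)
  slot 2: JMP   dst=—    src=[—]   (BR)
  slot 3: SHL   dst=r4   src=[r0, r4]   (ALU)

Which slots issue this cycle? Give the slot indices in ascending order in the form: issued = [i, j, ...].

[0] BR needs rd=0 wr=0: ok; after: ALU=3 MUL=1 MEM=2 BR=0, R=7, W=2
[1] ALU needs rd=2 wr=1: ok; after: ALU=2 MUL=1 MEM=2 BR=0, R=5, W=1
[2] BR needs rd=0 wr=0: FU; after: ALU=2 MUL=1 MEM=2 BR=0, R=5, W=1
[3] ALU needs rd=2 wr=1: WAW; after: ALU=2 MUL=1 MEM=2 BR=0, R=5, W=1

issued = [0, 1]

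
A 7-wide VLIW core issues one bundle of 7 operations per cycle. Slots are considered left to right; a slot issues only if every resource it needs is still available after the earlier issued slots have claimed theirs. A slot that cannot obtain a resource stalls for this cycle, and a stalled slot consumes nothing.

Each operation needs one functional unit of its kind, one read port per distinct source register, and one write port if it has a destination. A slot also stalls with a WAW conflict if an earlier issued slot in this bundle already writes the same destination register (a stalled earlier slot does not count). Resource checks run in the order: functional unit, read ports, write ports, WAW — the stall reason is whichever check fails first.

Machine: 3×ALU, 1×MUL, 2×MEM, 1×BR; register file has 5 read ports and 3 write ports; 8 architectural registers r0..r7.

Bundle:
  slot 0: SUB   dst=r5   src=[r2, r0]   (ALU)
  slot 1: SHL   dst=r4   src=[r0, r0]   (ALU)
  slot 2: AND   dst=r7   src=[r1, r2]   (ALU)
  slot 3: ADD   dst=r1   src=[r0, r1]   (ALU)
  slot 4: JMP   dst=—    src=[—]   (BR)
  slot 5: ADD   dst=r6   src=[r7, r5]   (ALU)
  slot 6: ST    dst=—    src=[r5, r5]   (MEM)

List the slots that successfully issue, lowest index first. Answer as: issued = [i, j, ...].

slot 0 (ALU): ISSUE — free A2,Mu1,Ld2,B1 rp3 wp2
slot 1 (ALU): ISSUE — free A1,Mu1,Ld2,B1 rp2 wp1
slot 2 (ALU): ISSUE — free A0,Mu1,Ld2,B1 rp0 wp0
slot 3 (ALU): stall FU — free A0,Mu1,Ld2,B1 rp0 wp0
slot 4 (BR): ISSUE — free A0,Mu1,Ld2,B0 rp0 wp0
slot 5 (ALU): stall FU — free A0,Mu1,Ld2,B0 rp0 wp0
slot 6 (MEM): stall RD_PORT — free A0,Mu1,Ld2,B0 rp0 wp0

issued = [0, 1, 2, 4]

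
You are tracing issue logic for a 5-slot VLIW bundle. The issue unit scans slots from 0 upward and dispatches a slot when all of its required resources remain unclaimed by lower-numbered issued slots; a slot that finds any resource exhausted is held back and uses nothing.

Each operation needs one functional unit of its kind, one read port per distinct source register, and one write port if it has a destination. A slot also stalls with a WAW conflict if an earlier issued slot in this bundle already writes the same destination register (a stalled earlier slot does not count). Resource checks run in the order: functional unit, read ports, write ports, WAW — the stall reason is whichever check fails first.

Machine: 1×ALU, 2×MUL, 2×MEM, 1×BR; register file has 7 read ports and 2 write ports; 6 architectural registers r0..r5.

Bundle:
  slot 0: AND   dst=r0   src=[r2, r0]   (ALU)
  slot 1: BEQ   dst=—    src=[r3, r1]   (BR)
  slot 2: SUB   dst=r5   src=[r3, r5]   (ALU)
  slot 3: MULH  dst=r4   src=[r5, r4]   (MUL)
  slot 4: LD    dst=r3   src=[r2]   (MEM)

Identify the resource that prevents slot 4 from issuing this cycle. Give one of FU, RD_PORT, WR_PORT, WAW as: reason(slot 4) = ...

slot 0 (ALU): ISSUE — free A0,Mu2,Ld2,B1 rp5 wp1
slot 1 (BR): ISSUE — free A0,Mu2,Ld2,B0 rp3 wp1
slot 2 (ALU): stall FU — free A0,Mu2,Ld2,B0 rp3 wp1
slot 3 (MUL): ISSUE — free A0,Mu1,Ld2,B0 rp1 wp0
slot 4 (MEM): stall WR_PORT — free A0,Mu1,Ld2,B0 rp1 wp0

reason(slot 4) = WR_PORT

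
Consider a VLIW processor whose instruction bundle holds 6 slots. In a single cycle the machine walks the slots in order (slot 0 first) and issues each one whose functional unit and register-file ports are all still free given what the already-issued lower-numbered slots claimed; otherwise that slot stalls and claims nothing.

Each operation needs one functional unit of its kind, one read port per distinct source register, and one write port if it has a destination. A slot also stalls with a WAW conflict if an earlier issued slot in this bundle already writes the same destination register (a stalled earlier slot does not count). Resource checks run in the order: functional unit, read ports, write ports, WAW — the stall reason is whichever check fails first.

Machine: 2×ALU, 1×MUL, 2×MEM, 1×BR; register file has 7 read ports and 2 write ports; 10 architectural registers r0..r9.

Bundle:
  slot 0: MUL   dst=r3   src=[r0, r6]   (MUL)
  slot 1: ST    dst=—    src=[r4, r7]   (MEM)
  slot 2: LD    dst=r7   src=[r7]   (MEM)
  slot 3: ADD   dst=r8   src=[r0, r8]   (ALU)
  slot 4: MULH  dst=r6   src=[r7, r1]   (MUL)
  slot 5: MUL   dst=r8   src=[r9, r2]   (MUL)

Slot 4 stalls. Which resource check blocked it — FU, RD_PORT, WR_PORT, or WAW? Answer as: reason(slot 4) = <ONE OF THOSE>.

reason(slot 4) = FU

  0. MUL→r3 ⇒ go  {2A/0Mu/2Ld/1B | 5r 1w}
  1. MEM ⇒ go  {2A/0Mu/1Ld/1B | 3r 1w}
  2. MEM→r7 ⇒ go  {2A/0Mu/0Ld/1B | 2r 0w}
  3. ALU→r8 ⇒ no(WR_PORT)  {2A/0Mu/0Ld/1B | 2r 0w}
  4. MUL→r6 ⇒ no(FU)  {2A/0Mu/0Ld/1B | 2r 0w}
  5. MUL→r8 ⇒ no(FU)  {2A/0Mu/0Ld/1B | 2r 0w}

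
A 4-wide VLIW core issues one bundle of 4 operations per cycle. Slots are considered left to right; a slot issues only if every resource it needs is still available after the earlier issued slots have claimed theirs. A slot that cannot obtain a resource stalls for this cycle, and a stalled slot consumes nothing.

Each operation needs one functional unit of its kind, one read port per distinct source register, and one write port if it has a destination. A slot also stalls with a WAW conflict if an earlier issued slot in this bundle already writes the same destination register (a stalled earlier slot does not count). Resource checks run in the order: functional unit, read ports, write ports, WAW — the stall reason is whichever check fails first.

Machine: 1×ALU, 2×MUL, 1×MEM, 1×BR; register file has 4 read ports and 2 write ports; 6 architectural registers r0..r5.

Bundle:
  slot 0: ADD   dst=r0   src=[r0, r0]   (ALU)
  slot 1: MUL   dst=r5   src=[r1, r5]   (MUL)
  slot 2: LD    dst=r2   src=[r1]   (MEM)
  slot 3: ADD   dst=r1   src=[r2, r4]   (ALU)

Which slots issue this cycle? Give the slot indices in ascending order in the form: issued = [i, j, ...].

issued = [0, 1]

[0] ALU needs rd=1 wr=1: ok; after: ALU=0 MUL=2 MEM=1 BR=1, R=3, W=1
[1] MUL needs rd=2 wr=1: ok; after: ALU=0 MUL=1 MEM=1 BR=1, R=1, W=0
[2] MEM needs rd=1 wr=1: WR_PORT; after: ALU=0 MUL=1 MEM=1 BR=1, R=1, W=0
[3] ALU needs rd=2 wr=1: FU; after: ALU=0 MUL=1 MEM=1 BR=1, R=1, W=0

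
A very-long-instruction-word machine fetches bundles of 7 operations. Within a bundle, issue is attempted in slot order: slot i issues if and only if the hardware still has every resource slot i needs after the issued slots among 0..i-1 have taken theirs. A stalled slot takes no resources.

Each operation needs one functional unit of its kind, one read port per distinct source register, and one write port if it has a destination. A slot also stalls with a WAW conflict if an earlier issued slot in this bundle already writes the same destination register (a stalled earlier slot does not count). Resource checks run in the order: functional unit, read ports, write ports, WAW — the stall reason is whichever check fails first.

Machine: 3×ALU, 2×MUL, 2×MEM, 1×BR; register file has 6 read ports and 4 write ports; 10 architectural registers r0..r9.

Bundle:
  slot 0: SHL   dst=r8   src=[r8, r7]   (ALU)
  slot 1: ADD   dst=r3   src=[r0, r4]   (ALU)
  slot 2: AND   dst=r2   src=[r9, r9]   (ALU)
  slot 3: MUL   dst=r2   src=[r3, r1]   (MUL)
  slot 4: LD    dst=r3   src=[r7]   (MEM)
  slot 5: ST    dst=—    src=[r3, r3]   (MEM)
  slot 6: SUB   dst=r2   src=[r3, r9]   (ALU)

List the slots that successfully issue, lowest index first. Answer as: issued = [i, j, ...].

issued = [0, 1, 2, 5]

[0] ALU needs rd=2 wr=1: ok; after: ALU=2 MUL=2 MEM=2 BR=1, R=4, W=3
[1] ALU needs rd=2 wr=1: ok; after: ALU=1 MUL=2 MEM=2 BR=1, R=2, W=2
[2] ALU needs rd=1 wr=1: ok; after: ALU=0 MUL=2 MEM=2 BR=1, R=1, W=1
[3] MUL needs rd=2 wr=1: RD_PORT; after: ALU=0 MUL=2 MEM=2 BR=1, R=1, W=1
[4] MEM needs rd=1 wr=1: WAW; after: ALU=0 MUL=2 MEM=2 BR=1, R=1, W=1
[5] MEM needs rd=1 wr=0: ok; after: ALU=0 MUL=2 MEM=1 BR=1, R=0, W=1
[6] ALU needs rd=2 wr=1: FU; after: ALU=0 MUL=2 MEM=1 BR=1, R=0, W=1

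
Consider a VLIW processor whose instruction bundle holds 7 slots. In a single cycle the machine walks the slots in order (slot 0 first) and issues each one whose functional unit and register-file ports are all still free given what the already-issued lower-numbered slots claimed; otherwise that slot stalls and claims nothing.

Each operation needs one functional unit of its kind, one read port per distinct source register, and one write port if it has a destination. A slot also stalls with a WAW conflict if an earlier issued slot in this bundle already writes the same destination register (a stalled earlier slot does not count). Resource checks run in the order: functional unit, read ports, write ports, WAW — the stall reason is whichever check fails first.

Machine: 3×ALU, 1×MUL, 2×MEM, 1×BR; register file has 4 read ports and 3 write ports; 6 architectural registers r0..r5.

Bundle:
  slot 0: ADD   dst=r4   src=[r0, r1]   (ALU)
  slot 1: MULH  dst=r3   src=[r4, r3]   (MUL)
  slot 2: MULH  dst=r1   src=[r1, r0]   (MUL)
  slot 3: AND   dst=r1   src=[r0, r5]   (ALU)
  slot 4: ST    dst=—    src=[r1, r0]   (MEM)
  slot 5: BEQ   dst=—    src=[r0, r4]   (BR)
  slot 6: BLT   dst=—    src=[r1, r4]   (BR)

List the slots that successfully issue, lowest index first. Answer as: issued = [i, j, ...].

issued = [0, 1]

(0) want 1×ALU +2rd +1wr — yes → AL2|MU1|ME2|BR1|rd2|wr2
(1) want 1×MUL +2rd +1wr — yes → AL2|MU0|ME2|BR1|rd0|wr1
(2) want 1×MUL +2rd +1wr — FU → AL2|MU0|ME2|BR1|rd0|wr1
(3) want 1×ALU +2rd +1wr — RD_PORT → AL2|MU0|ME2|BR1|rd0|wr1
(4) want 1×MEM +2rd +0wr — RD_PORT → AL2|MU0|ME2|BR1|rd0|wr1
(5) want 1×BR +2rd +0wr — RD_PORT → AL2|MU0|ME2|BR1|rd0|wr1
(6) want 1×BR +2rd +0wr — RD_PORT → AL2|MU0|ME2|BR1|rd0|wr1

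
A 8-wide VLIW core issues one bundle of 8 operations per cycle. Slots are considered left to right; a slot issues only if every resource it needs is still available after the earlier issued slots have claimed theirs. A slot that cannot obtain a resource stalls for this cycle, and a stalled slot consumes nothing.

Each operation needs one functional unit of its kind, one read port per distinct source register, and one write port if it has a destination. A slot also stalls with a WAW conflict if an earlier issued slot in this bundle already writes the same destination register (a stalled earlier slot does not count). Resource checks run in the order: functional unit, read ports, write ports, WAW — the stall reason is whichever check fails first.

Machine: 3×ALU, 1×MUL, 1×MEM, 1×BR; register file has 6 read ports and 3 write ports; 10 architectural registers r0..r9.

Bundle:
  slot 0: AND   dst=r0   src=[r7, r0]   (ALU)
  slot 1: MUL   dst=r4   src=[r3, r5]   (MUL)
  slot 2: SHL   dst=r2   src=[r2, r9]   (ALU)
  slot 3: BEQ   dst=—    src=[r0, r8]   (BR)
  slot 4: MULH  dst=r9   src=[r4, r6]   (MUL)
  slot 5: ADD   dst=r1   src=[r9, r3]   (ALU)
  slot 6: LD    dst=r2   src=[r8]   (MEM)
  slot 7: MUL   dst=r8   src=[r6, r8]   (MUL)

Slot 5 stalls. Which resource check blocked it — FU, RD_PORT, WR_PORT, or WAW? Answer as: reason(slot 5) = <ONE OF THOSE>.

reason(slot 5) = RD_PORT

#0 ALU src=r7,r0 dispatched  <A:2 Mu:1 Ld:1 B:1 rd:4 wr:2>
#1 MUL src=r3,r5 dispatched  <A:2 Mu:0 Ld:1 B:1 rd:2 wr:1>
#2 ALU src=r2,r9 dispatched  <A:1 Mu:0 Ld:1 B:1 rd:0 wr:0>
#3 BR src=r0,r8 held:RD_PORT  <A:1 Mu:0 Ld:1 B:1 rd:0 wr:0>
#4 MUL src=r4,r6 held:FU  <A:1 Mu:0 Ld:1 B:1 rd:0 wr:0>
#5 ALU src=r9,r3 held:RD_PORT  <A:1 Mu:0 Ld:1 B:1 rd:0 wr:0>
#6 MEM src=r8 held:RD_PORT  <A:1 Mu:0 Ld:1 B:1 rd:0 wr:0>
#7 MUL src=r6,r8 held:FU  <A:1 Mu:0 Ld:1 B:1 rd:0 wr:0>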